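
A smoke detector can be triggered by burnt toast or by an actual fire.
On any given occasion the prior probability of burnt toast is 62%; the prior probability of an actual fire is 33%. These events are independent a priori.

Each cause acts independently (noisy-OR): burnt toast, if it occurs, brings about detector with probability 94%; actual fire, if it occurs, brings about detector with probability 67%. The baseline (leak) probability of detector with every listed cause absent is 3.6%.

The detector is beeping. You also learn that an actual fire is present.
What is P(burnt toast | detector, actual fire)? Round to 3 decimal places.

Under noisy-OR, P(detector | causes) = 1 − (1−0.036)·∏(1−qᵢ) over the active causes.
By total probability over both values of burnt toast:
  P(detector | actual fire) = 0.68188·0.38 + 0.980913·0.62
        = 0.259114 + 0.608166 = 0.867280
The terms with burnt toast present sum to 0.608166, so
  P(burnt toast | detector, actual fire) = 0.608166 / 0.867280 ≈ 0.701

P(burnt toast | detector, actual fire) ≈ 0.701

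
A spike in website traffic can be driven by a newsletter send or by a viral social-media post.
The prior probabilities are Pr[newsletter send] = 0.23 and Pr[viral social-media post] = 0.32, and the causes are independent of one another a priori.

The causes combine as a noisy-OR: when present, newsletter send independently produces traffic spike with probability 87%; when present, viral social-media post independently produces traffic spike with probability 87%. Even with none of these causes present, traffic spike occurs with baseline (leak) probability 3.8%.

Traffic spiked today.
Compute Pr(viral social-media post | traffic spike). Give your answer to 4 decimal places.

Under noisy-OR, P(traffic spike | causes) = 1 − (1−0.038)·∏(1−qᵢ) over the active causes.
For the numerator, keep only viral social-media post=true terms: 0.215585 + 0.072403 = 0.287988
The normalizing constant is 0.038*0.77*0.68 + 0.87494*0.77*0.32 + 0.87494*0.23*0.68 + 0.983742*0.23*0.32 = 0.444726
P(viral social-media post | traffic spike) = 0.287988/0.444726 ≈ 0.6476

Pr(viral social-media post | traffic spike) ≈ 0.6476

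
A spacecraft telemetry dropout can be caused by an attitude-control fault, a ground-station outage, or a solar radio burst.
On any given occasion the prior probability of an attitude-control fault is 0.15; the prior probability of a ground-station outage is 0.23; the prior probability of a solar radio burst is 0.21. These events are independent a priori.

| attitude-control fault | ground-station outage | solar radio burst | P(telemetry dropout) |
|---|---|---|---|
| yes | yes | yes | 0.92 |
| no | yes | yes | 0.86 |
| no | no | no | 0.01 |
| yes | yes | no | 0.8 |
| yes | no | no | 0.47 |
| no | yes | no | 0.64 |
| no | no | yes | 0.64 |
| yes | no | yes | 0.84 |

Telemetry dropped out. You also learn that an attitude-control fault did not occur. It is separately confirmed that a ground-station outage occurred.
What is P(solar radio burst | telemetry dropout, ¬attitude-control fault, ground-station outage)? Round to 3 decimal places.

P(solar radio burst | telemetry dropout, ¬attitude-control fault, ground-station outage) ≈ 0.263

Sum P(telemetry dropout|·) weighted by the priors over both values of solar radio burst:
  P(telemetry dropout | ¬attitude-control fault, ground-station outage) = 0.64·0.79 + 0.86·0.21
        = 0.505600 + 0.180600 = 0.686200
Keeping only the solar radio burst-present terms gives 0.180600, so
  P(solar radio burst | telemetry dropout, ¬attitude-control fault, ground-station outage) = 0.180600 / 0.686200 ≈ 0.263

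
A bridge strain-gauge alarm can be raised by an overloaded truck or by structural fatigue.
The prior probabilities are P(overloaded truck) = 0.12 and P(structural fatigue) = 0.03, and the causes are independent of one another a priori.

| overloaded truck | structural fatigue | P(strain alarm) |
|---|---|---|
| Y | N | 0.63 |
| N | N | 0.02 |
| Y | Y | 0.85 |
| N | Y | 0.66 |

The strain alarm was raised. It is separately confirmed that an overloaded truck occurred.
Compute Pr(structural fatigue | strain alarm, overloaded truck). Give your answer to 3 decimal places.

Weight on structural fatigue=true, given the evidence: 0.85×0.03 = 0.025500
Normalizer over all consistent configurations: 0.63×0.97 + 0.85×0.03 = 0.636600
P(structural fatigue | strain alarm, overloaded truck) = 0.025500/0.636600 ≈ 0.040

Pr(structural fatigue | strain alarm, overloaded truck) ≈ 0.040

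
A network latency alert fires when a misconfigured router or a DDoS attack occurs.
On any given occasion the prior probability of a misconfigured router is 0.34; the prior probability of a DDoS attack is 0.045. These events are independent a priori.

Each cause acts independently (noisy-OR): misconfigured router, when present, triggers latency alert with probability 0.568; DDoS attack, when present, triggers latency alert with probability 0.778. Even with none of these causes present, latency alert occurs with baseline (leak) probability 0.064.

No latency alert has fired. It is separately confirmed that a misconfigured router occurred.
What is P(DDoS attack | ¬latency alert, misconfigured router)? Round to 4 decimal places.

Under noisy-OR, P(latency alert | causes) = 1 − (1−0.064)·∏(1−qᵢ) over the active causes.
Sum P(¬latency alert|·) weighted by the priors over both values of DDoS attack:
  P(¬latency alert | misconfigured router) = 0.404352·0.955 + 0.089766·0.045
        = 0.386156 + 0.004039 = 0.390195
The terms with DDoS attack present sum to 0.004039, so
  P(DDoS attack | ¬latency alert, misconfigured router) = 0.004039 / 0.390195 ≈ 0.0104

P(DDoS attack | ¬latency alert, misconfigured router) ≈ 0.0104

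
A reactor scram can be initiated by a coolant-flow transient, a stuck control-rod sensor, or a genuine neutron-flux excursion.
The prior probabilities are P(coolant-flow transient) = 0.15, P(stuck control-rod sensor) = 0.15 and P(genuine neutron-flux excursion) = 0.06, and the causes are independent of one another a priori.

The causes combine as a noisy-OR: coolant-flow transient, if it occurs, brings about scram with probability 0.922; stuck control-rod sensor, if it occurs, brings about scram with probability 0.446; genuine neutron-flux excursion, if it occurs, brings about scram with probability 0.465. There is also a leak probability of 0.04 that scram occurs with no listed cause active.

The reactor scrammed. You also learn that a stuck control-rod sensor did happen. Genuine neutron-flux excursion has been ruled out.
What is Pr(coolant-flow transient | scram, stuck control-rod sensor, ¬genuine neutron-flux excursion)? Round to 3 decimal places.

Pr(coolant-flow transient | scram, stuck control-rod sensor, ¬genuine neutron-flux excursion) ≈ 0.265

Under noisy-OR, P(scram | causes) = 1 − (1−0.04)·∏(1−qᵢ) over the active causes.
Sum P(scram|·) weighted by the priors over both values of coolant-flow transient:
  P(scram | stuck control-rod sensor, ¬genuine neutron-flux excursion) = 0.46816*0.85 + 0.958516*0.15
        = 0.397936 + 0.143777 = 0.541713
The terms with coolant-flow transient present sum to 0.143777, so
  P(coolant-flow transient | scram, stuck control-rod sensor, ¬genuine neutron-flux excursion) = 0.143777 / 0.541713 ≈ 0.265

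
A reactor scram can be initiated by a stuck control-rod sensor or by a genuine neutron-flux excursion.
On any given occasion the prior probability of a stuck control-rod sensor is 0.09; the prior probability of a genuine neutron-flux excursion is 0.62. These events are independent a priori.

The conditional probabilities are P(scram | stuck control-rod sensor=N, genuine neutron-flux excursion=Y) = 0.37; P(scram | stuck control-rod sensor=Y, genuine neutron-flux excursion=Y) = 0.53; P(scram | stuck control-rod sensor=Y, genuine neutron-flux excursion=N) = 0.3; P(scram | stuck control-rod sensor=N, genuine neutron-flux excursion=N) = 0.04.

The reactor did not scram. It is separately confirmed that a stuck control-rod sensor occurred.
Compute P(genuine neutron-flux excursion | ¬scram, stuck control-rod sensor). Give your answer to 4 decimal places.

Weight on genuine neutron-flux excursion=true, given the evidence: 0.47·0.62 = 0.291400
Normalizer over all consistent configurations: 0.7·0.38 + 0.47·0.62 = 0.557400
Posterior = 0.291400 / 0.557400 ≈ 0.5228

P(genuine neutron-flux excursion | ¬scram, stuck control-rod sensor) ≈ 0.5228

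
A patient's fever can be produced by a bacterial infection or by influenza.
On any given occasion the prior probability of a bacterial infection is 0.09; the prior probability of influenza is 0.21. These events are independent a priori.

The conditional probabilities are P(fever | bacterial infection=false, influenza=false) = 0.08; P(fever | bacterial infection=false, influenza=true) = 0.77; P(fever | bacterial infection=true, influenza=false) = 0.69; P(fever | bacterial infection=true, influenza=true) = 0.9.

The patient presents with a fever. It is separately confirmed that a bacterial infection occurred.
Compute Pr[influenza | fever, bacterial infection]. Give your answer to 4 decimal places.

Pr[influenza | fever, bacterial infection] ≈ 0.2575

Numerator (weight on configurations with influenza): 0.9·0.21 = 0.189000
Denominator P(fever | bacterial infection): 0.69·0.79 + 0.9·0.21 = 0.734100
P(influenza | fever, bacterial infection) = 0.189000/0.734100 ≈ 0.2575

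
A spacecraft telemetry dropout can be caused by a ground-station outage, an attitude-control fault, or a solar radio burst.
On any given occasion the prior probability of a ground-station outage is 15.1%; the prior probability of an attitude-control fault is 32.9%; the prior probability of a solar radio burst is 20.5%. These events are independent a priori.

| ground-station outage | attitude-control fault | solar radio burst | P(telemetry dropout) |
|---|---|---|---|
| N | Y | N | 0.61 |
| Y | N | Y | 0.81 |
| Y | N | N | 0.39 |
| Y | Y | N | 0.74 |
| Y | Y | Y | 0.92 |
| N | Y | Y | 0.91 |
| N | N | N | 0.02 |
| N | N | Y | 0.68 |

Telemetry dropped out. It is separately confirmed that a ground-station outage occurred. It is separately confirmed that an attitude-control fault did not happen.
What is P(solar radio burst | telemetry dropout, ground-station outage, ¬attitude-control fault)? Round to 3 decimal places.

P(solar radio burst | telemetry dropout, ground-station outage, ¬attitude-control fault) ≈ 0.349

Numerator (weight on configurations with solar radio burst): 0.81*0.205 = 0.166050
Normalizer over all consistent configurations: 0.39*0.795 + 0.81*0.205 = 0.476100
Posterior = 0.166050 / 0.476100 ≈ 0.349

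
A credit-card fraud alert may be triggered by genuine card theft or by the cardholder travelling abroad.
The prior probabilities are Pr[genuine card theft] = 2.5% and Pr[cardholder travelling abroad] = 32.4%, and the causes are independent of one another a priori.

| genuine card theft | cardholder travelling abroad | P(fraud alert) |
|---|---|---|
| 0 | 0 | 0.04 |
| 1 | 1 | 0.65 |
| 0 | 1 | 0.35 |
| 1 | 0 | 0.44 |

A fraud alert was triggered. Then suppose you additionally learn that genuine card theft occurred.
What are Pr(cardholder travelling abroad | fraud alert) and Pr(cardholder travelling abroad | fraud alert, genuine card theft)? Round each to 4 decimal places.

Pr(cardholder travelling abroad | fraud alert) ≈ 0.7741; Pr(cardholder travelling abroad | fraud alert, genuine card theft) ≈ 0.4145

Sum P(fraud alert|·) weighted by the priors over the 4 (genuine card theft, cardholder travelling abroad) configurations:
  P(fraud alert) = 0.04×0.975×0.676 + 0.35×0.975×0.324 + 0.44×0.025×0.676 + 0.65×0.025×0.324
        = 0.026364 + 0.110565 + 0.007436 + 0.005265 = 0.149630
Keeping only the cardholder travelling abroad-present terms gives 0.115830, so
  P(cardholder travelling abroad | fraud alert) = 0.115830 / 0.149630 ≈ 0.7741

Now condition on the additional information:
P(fraud alert | genuine card theft) = 0.44·0.676 + 0.65·0.324 = 0.297440 + 0.210600 = 0.508040
Of this, 0.210600 comes from 0.65·0.324 (the cardholder travelling abroad=true cases).
So P(cardholder travelling abroad | fraud alert, genuine card theft) = 0.210600/0.508040 ≈ 0.4145.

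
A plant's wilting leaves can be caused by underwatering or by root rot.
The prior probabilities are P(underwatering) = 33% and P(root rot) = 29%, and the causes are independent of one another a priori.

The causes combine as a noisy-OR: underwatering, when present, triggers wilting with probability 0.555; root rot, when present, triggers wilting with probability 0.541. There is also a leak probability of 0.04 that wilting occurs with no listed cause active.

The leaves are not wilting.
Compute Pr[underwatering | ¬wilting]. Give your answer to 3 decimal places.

Pr[underwatering | ¬wilting] ≈ 0.180

Under noisy-OR, P(wilting | causes) = 1 − (1−0.04)·∏(1−qᵢ) over the active causes.
By total probability over the 4 (underwatering, root rot) configurations:
  P(¬wilting) = 0.96·0.67·0.71 + 0.44064·0.67·0.29 + 0.4272·0.33·0.71 + 0.196085·0.33·0.29
        = 0.456672 + 0.085616 + 0.100093 + 0.018765 = 0.661146
The terms with underwatering present sum to 0.118858, so
  P(underwatering | ¬wilting) = 0.118858 / 0.661146 ≈ 0.180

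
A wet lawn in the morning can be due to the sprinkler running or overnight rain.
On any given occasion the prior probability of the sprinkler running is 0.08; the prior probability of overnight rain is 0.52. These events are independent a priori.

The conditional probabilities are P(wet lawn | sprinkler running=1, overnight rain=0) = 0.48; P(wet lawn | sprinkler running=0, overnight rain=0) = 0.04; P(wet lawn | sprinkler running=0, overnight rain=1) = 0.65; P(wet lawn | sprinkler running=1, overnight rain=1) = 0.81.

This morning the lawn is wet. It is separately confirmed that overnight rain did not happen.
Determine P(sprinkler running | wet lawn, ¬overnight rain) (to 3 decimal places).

P(sprinkler running | wet lawn, ¬overnight rain) ≈ 0.511

Numerator (weight on configurations with sprinkler running): 0.48*0.08 = 0.038400
The normalizing constant is 0.04*0.92 + 0.48*0.08 = 0.075200
P(sprinkler running | wet lawn, ¬overnight rain) = 0.038400/0.075200 ≈ 0.511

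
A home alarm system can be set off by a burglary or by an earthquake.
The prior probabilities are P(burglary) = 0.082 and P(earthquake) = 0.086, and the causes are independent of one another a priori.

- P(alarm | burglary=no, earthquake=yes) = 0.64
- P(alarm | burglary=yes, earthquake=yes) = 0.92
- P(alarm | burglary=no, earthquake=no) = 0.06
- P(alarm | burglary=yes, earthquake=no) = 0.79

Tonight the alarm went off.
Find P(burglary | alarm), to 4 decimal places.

P(burglary | alarm) ≈ 0.3944

For the numerator, keep only burglary=true terms: 0.059209 + 0.006488 = 0.065697
Denominator P(alarm): 0.06×0.918×0.914 + 0.64×0.918×0.086 + 0.79×0.082×0.914 + 0.92×0.082×0.086 = 0.166567
P(burglary | alarm) = 0.065697/0.166567 ≈ 0.3944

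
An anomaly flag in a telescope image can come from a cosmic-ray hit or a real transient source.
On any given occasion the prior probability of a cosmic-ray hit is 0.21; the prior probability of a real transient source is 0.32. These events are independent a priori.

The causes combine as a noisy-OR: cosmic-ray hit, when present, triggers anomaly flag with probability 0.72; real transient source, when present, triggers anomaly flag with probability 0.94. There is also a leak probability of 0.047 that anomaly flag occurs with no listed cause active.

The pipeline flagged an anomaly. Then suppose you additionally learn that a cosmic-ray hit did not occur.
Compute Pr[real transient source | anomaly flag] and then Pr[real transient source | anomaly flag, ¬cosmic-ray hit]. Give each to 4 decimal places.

Pr[real transient source | anomaly flag] ≈ 0.7009; Pr[real transient source | anomaly flag, ¬cosmic-ray hit] ≈ 0.9042

Under noisy-OR, P(anomaly flag | causes) = 1 − (1−0.047)·∏(1−qᵢ) over the active causes.
Sum P(anomaly flag|·) weighted by the priors over the 4 (cosmic-ray hit, real transient source) configurations:
  P(anomaly flag) = 0.047·0.79·0.68 + 0.94282·0.79·0.32 + 0.73316·0.21·0.68 + 0.98399·0.21·0.32
        = 0.025248 + 0.238345 + 0.104695 + 0.066124 = 0.434412
The terms with real transient source present sum to 0.304469, so
  P(real transient source | anomaly flag) = 0.304469 / 0.434412 ≈ 0.7009

Now also conditioning on cosmic-ray hit≠true:
Weight on real transient source=true, given the evidence: 0.94282·0.32 = 0.301702
Normalizer over all consistent configurations: 0.047·0.68 + 0.94282·0.32 = 0.333662
Posterior = 0.301702 / 0.333662 ≈ 0.9042
Ruling out cosmic-ray hit raises the posterior on real transient source — the flip side of explaining away.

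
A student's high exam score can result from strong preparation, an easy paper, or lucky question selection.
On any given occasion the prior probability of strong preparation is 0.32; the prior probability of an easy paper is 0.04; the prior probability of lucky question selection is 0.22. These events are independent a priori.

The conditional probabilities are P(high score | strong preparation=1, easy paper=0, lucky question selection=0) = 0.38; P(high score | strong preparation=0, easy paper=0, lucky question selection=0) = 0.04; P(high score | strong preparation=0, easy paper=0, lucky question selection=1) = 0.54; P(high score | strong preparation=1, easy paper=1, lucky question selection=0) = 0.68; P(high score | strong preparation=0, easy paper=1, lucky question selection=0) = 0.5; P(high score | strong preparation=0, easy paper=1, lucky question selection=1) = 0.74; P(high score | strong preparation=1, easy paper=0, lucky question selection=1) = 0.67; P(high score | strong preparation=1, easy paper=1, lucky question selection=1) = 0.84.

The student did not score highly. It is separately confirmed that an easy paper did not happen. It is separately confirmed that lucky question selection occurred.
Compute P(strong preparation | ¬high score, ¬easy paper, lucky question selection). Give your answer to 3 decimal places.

P(strong preparation | ¬high score, ¬easy paper, lucky question selection) ≈ 0.252

By total probability over both values of strong preparation:
  P(¬high score | ¬easy paper, lucky question selection) = 0.46·0.68 + 0.33·0.32
        = 0.312800 + 0.105600 = 0.418400
Keeping only the strong preparation-present terms gives 0.105600, so
  P(strong preparation | ¬high score, ¬easy paper, lucky question selection) = 0.105600 / 0.418400 ≈ 0.252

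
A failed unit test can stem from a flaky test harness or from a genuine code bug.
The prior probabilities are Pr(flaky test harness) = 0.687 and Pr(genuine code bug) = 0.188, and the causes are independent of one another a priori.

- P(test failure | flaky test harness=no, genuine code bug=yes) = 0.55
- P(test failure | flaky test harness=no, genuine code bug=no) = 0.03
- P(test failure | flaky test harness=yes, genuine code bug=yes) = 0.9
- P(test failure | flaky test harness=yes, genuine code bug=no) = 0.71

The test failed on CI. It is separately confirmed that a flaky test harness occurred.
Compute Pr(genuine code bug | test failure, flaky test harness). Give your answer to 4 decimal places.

Numerator (weight on configurations with genuine code bug): 0.9*0.188 = 0.169200
The normalizing constant is 0.71*0.812 + 0.9*0.188 = 0.745720
P(genuine code bug | test failure, flaky test harness) = 0.169200/0.745720 ≈ 0.2269

Pr(genuine code bug | test failure, flaky test harness) ≈ 0.2269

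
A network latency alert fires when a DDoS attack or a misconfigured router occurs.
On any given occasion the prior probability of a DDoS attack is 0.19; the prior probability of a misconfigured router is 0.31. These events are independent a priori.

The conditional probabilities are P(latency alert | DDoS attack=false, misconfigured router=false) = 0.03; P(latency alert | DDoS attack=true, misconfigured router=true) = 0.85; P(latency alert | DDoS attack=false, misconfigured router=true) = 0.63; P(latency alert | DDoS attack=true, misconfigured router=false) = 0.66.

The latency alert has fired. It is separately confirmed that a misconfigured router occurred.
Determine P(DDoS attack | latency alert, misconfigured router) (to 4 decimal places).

P(DDoS attack | latency alert, misconfigured router) ≈ 0.2404

Weight on DDoS attack=true, given the evidence: 0.85×0.19 = 0.161500
Normalizer over all consistent configurations: 0.63×0.81 + 0.85×0.19 = 0.671800
P(DDoS attack | latency alert, misconfigured router) = 0.161500/0.671800 ≈ 0.2404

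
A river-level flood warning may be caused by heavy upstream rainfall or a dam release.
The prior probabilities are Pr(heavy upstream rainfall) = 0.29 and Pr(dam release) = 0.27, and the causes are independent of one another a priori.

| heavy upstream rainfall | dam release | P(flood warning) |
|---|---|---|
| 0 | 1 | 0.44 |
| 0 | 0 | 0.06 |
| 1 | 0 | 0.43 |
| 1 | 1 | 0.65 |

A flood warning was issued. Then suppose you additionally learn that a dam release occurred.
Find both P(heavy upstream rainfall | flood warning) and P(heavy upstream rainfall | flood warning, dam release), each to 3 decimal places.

P(heavy upstream rainfall | flood warning) ≈ 0.551; P(heavy upstream rainfall | flood warning, dam release) ≈ 0.376

P(flood warning) = 0.06*0.71*0.73 + 0.44*0.71*0.27 + 0.43*0.29*0.73 + 0.65*0.29*0.27 = 0.031098 + 0.084348 + 0.091031 + 0.050895 = 0.257372
Restricting to configurations with heavy upstream rainfall present: 0.091031 + 0.050895 = 0.141926.
Hence the posterior is 0.141926/0.257372 ≈ 0.551.

With the extra evidence:
For the numerator, keep only heavy upstream rainfall=true terms: 0.65×0.29 = 0.188500
Normalizer over all consistent configurations: 0.44×0.71 + 0.65×0.29 = 0.500900
P(heavy upstream rainfall | flood warning, dam release) = 0.188500/0.500900 ≈ 0.376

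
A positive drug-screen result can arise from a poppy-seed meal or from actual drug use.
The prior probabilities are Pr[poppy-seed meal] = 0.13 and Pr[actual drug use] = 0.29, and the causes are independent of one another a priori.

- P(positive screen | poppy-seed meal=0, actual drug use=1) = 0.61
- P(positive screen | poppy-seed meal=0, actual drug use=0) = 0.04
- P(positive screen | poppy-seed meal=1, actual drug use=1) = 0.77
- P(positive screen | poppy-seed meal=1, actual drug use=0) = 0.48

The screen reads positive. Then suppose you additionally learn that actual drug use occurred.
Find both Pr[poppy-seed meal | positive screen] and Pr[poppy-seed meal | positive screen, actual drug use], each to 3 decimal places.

Pr[poppy-seed meal | positive screen] ≈ 0.291; Pr[poppy-seed meal | positive screen, actual drug use] ≈ 0.159

Weight on poppy-seed meal=true, given the evidence: 0.044304 + 0.029029 = 0.073333
Denominator P(positive screen): 0.04·0.87·0.71 + 0.61·0.87·0.29 + 0.48·0.13·0.71 + 0.77·0.13·0.29 = 0.251944
P(poppy-seed meal | positive screen) = 0.073333/0.251944 ≈ 0.291

Now condition on the additional information:
By total probability over both values of poppy-seed meal:
  P(positive screen | actual drug use) = 0.61*0.87 + 0.77*0.13
        = 0.530700 + 0.100100 = 0.630800
The terms with poppy-seed meal present sum to 0.100100, so
  P(poppy-seed meal | positive screen, actual drug use) = 0.100100 / 0.630800 ≈ 0.159
This is intercausal reasoning (explaining away): once actual drug use accounts for the positive screen, poppy-seed meal becomes less likely.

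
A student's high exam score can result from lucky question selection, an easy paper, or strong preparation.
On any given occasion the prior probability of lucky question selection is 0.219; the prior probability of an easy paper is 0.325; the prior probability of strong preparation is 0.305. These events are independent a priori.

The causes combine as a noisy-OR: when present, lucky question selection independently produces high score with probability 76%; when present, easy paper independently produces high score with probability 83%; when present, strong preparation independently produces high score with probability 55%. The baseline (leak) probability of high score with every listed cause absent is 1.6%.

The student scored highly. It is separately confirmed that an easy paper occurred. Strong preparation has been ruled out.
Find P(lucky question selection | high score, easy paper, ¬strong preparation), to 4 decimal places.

P(lucky question selection | high score, easy paper, ¬strong preparation) ≈ 0.2443

Under noisy-OR, P(high score | causes) = 1 − (1−0.016)·∏(1−qᵢ) over the active causes.
By total probability over both values of lucky question selection:
  P(high score | easy paper, ¬strong preparation) = 0.83272·0.781 + 0.959853·0.219
        = 0.650354 + 0.210208 = 0.860562
Keeping only the lucky question selection-present terms gives 0.210208, so
  P(lucky question selection | high score, easy paper, ¬strong preparation) = 0.210208 / 0.860562 ≈ 0.2443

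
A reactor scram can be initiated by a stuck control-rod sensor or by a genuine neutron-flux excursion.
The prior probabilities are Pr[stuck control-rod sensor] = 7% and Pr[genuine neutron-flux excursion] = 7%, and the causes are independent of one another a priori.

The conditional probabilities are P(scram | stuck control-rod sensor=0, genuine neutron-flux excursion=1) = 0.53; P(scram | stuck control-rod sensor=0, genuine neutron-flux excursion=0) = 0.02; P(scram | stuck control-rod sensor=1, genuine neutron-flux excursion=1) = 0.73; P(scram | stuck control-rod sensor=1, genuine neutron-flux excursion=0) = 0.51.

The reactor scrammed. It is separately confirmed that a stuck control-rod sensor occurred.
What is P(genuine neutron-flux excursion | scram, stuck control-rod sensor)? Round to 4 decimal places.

By total probability over both values of genuine neutron-flux excursion:
  P(scram | stuck control-rod sensor) = 0.51·0.93 + 0.73·0.07
        = 0.474300 + 0.051100 = 0.525400
The terms with genuine neutron-flux excursion present sum to 0.051100, so
  P(genuine neutron-flux excursion | scram, stuck control-rod sensor) = 0.051100 / 0.525400 ≈ 0.0973

P(genuine neutron-flux excursion | scram, stuck control-rod sensor) ≈ 0.0973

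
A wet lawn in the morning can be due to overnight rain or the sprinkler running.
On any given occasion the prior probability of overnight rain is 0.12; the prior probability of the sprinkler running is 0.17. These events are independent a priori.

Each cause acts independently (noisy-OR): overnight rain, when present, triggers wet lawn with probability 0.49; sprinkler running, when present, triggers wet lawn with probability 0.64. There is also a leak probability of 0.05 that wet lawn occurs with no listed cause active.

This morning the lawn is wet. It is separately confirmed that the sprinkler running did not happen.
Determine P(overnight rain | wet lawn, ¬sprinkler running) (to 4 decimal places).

Under noisy-OR, P(wet lawn | causes) = 1 − (1−0.05)·∏(1−qᵢ) over the active causes.
Sum P(wet lawn|·) weighted by the priors over both values of overnight rain:
  P(wet lawn | ¬sprinkler running) = 0.05·0.88 + 0.5155·0.12
        = 0.044000 + 0.061860 = 0.105860
Keeping only the overnight rain-present terms gives 0.061860, so
  P(overnight rain | wet lawn, ¬sprinkler running) = 0.061860 / 0.105860 ≈ 0.5844

P(overnight rain | wet lawn, ¬sprinkler running) ≈ 0.5844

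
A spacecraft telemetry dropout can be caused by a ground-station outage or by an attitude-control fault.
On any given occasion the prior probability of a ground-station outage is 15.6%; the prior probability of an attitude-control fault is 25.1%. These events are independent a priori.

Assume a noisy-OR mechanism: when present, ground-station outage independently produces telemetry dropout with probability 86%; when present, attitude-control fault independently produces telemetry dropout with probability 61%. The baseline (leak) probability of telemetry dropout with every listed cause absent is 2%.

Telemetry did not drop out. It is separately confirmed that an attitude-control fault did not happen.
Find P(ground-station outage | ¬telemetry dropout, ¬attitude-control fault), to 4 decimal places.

P(ground-station outage | ¬telemetry dropout, ¬attitude-control fault) ≈ 0.0252

Under noisy-OR, P(telemetry dropout | causes) = 1 − (1−0.02)·∏(1−qᵢ) over the active causes.
P(¬telemetry dropout | ¬attitude-control fault) = 0.98·0.844 + 0.1372·0.156 = 0.827120 + 0.021403 = 0.848523
Of this, 0.021403 comes from 0.1372·0.156 (the ground-station outage=true cases).
P(ground-station outage | ¬telemetry dropout, ¬attitude-control fault) = 0.021403 / 0.848523 ≈ 0.0252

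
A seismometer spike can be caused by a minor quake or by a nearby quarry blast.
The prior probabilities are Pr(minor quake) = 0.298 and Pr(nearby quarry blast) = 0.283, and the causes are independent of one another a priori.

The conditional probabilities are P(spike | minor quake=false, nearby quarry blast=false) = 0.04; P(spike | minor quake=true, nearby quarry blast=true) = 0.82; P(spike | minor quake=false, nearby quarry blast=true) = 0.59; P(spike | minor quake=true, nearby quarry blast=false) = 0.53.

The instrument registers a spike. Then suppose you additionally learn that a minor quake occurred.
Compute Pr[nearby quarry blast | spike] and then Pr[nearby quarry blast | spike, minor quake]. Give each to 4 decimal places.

Pr[nearby quarry blast | spike] ≈ 0.5829; Pr[nearby quarry blast | spike, minor quake] ≈ 0.3791

P(spike) = 0.04*0.702*0.717 + 0.59*0.702*0.283 + 0.53*0.298*0.717 + 0.82*0.298*0.283 = 0.020133 + 0.117213 + 0.113243 + 0.069154 = 0.319743
Restricting to configurations with nearby quarry blast present: 0.117213 + 0.069154 = 0.186367.
So P(nearby quarry blast | spike) = 0.186367/0.319743 ≈ 0.5829.

Now also conditioning on minor quake=true:
Enumerate both values of nearby quarry blast and weight by the priors:
  P(spike | minor quake) = 0.53*0.717 + 0.82*0.283
        = 0.380010 + 0.232060 = 0.612070
Keeping only the nearby quarry blast-present terms gives 0.232060, so
  P(nearby quarry blast | spike, minor quake) = 0.232060 / 0.612070 ≈ 0.3791
The drop from 0.5829 to 0.3791 is the explaining-away (discounting) effect.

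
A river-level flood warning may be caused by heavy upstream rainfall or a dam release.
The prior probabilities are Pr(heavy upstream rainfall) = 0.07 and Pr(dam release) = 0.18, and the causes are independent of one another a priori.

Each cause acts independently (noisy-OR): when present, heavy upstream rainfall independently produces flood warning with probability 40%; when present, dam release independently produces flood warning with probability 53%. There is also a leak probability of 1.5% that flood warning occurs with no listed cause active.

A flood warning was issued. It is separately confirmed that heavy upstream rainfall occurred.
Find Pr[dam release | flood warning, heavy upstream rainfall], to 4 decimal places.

Pr[dam release | flood warning, heavy upstream rainfall] ≈ 0.2793

Under noisy-OR, P(flood warning | causes) = 1 − (1−0.015)·∏(1−qᵢ) over the active causes.
P(flood warning | heavy upstream rainfall) = 0.409×0.82 + 0.72223×0.18 = 0.335380 + 0.130001 = 0.465381
Restricting to configurations with dam release present: 0.72223×0.18 = 0.130001.
P(dam release | flood warning, heavy upstream rainfall) = 0.130001 / 0.465381 ≈ 0.2793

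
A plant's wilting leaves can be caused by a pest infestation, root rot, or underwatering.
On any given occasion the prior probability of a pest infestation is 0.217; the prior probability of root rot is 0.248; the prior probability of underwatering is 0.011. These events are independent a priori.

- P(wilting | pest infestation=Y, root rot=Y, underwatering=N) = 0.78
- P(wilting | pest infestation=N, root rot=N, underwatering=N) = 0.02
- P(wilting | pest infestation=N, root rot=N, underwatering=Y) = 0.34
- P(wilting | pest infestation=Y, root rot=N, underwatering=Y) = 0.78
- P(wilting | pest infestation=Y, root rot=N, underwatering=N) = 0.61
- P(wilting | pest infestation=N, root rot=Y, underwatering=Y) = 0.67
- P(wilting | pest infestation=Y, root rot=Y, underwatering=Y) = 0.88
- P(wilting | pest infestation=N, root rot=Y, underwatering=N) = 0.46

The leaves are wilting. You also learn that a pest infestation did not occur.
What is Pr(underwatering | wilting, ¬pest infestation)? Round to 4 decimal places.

Pr(underwatering | wilting, ¬pest infestation) ≈ 0.0351

P(wilting | ¬pest infestation) = 0.02·0.752·0.989 + 0.34·0.752·0.011 + 0.46·0.248·0.989 + 0.67·0.248·0.011 = 0.014875 + 0.002812 + 0.112825 + 0.001828 = 0.132340
Of this, 0.004640 comes from 0.002812 + 0.001828 (the underwatering=true cases).
Hence the posterior is 0.004640/0.132340 ≈ 0.0351.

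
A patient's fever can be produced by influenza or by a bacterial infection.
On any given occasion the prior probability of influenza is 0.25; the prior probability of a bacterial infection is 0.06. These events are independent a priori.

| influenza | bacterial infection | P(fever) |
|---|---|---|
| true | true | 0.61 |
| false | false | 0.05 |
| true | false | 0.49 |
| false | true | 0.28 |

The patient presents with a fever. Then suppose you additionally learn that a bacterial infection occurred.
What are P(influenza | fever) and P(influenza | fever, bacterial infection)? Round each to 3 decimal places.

By total probability over the 4 (influenza, bacterial infection) configurations:
  P(fever) = 0.05·0.75·0.94 + 0.28·0.75·0.06 + 0.49·0.25·0.94 + 0.61·0.25·0.06
        = 0.035250 + 0.012600 + 0.115150 + 0.009150 = 0.172150
The terms with influenza present sum to 0.124300, so
  P(influenza | fever) = 0.124300 / 0.172150 ≈ 0.722

Now also conditioning on bacterial infection=true:
Enumerate both values of influenza and weight by the priors:
  P(fever | bacterial infection) = 0.28×0.75 + 0.61×0.25
        = 0.210000 + 0.152500 = 0.362500
Configurations with influenza contribute 0.152500, so
  P(influenza | fever, bacterial infection) = 0.152500 / 0.362500 ≈ 0.421

P(influenza | fever) ≈ 0.722; P(influenza | fever, bacterial infection) ≈ 0.421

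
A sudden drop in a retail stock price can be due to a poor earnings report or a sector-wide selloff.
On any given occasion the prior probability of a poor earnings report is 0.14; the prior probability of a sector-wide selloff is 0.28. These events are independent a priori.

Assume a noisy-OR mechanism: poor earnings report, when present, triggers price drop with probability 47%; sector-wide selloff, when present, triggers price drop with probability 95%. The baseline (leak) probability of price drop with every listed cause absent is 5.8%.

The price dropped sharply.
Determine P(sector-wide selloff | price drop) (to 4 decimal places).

P(sector-wide selloff | price drop) ≈ 0.7560

Under noisy-OR, P(price drop | causes) = 1 − (1−0.058)·∏(1−qᵢ) over the active causes.
Weight on sector-wide selloff=true, given the evidence: 0.229458 + 0.038221 = 0.267679
The normalizing constant is 0.058×0.86×0.72 + 0.9529×0.86×0.28 + 0.50074×0.14×0.72 + 0.975037×0.14×0.28 = 0.354068
Posterior = 0.267679 / 0.354068 ≈ 0.7560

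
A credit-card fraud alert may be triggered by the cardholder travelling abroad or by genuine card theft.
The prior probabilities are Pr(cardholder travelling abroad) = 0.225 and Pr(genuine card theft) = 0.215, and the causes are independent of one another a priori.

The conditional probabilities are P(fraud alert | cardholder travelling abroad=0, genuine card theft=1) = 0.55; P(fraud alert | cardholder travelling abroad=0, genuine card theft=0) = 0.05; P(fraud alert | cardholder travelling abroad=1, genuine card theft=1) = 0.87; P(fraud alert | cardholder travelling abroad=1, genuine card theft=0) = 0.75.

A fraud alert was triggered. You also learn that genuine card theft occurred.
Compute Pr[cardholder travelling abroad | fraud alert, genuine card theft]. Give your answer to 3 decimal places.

P(fraud alert | genuine card theft) = 0.55*0.775 + 0.87*0.225 = 0.426250 + 0.195750 = 0.622000
Restricting to configurations with cardholder travelling abroad present: 0.87*0.225 = 0.195750.
So P(cardholder travelling abroad | fraud alert, genuine card theft) = 0.195750/0.622000 ≈ 0.315.

Pr[cardholder travelling abroad | fraud alert, genuine card theft] ≈ 0.315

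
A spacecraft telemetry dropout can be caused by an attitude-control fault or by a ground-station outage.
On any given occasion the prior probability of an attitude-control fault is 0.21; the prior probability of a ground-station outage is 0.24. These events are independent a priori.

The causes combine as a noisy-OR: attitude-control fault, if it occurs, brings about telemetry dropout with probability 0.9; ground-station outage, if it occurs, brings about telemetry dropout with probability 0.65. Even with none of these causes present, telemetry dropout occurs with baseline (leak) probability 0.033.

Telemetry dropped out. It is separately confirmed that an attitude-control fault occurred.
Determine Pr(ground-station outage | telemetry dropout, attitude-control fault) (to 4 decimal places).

Pr(ground-station outage | telemetry dropout, attitude-control fault) ≈ 0.2525

Under noisy-OR, P(telemetry dropout | causes) = 1 − (1−0.033)·∏(1−qᵢ) over the active causes.
By total probability over both values of ground-station outage:
  P(telemetry dropout | attitude-control fault) = 0.9033×0.76 + 0.966155×0.24
        = 0.686508 + 0.231877 = 0.918385
The terms with ground-station outage present sum to 0.231877, so
  P(ground-station outage | telemetry dropout, attitude-control fault) = 0.231877 / 0.918385 ≈ 0.2525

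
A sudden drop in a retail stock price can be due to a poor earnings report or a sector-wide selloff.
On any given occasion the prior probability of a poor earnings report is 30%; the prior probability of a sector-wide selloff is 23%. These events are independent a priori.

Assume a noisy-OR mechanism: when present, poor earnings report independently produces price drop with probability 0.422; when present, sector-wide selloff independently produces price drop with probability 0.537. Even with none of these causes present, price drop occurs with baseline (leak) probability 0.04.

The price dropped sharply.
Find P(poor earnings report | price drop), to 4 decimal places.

Under noisy-OR, P(price drop | causes) = 1 − (1−0.04)·∏(1−qᵢ) over the active causes.
By total probability over the 4 (poor earnings report, sector-wide selloff) configurations:
  P(price drop) = 0.04*0.7*0.77 + 0.55552*0.7*0.23 + 0.44512*0.3*0.77 + 0.743091*0.3*0.23
        = 0.021560 + 0.089439 + 0.102823 + 0.051273 = 0.265095
Keeping only the poor earnings report-present terms gives 0.154096, so
  P(poor earnings report | price drop) = 0.154096 / 0.265095 ≈ 0.5813

P(poor earnings report | price drop) ≈ 0.5813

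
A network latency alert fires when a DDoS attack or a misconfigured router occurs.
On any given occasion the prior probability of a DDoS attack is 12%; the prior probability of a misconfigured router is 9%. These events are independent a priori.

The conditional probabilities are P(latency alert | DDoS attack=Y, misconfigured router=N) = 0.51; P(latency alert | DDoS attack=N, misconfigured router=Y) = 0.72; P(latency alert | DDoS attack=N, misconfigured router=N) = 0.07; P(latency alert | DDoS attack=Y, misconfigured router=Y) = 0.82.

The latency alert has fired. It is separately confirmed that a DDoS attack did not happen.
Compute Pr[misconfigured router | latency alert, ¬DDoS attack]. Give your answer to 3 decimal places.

For the numerator, keep only misconfigured router=true terms: 0.72·0.09 = 0.064800
Normalizer over all consistent configurations: 0.07·0.91 + 0.72·0.09 = 0.128500
Posterior = 0.064800 / 0.128500 ≈ 0.504

Pr[misconfigured router | latency alert, ¬DDoS attack] ≈ 0.504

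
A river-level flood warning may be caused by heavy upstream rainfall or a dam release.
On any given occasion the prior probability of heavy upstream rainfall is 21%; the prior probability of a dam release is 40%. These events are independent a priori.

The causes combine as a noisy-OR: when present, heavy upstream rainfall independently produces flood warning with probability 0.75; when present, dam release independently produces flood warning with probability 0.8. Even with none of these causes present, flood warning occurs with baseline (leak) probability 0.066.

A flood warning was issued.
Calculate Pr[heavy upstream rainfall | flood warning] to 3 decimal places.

Pr[heavy upstream rainfall | flood warning] ≈ 0.380

Under noisy-OR, P(flood warning | causes) = 1 − (1−0.066)·∏(1−qᵢ) over the active causes.
Numerator (weight on configurations with heavy upstream rainfall): 0.096579 + 0.080077 = 0.176656
Denominator P(flood warning): 0.066*0.79*0.6 + 0.8132*0.79*0.4 + 0.7665*0.21*0.6 + 0.9533*0.21*0.4 = 0.464911
Posterior = 0.176656 / 0.464911 ≈ 0.380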